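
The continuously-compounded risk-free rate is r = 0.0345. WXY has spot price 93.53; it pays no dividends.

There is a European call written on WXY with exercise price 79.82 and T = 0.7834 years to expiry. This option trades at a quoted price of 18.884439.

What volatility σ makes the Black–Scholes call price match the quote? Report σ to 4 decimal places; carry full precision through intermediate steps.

At σ = 0.2923 the Black–Scholes value reproduces the quote:
σ√T = 0.2923·√0.7834 = 0.258714
d₁ = (ln(S/K) + (r+σ²/2)T) / (σ√T) = (ln(93.53/79.82) + (0.0345+0.2923²/2)·0.7834) / 0.258714 = (0.158508 + 0.060494) / 0.258714 = 0.846501
d₂ = d₁ − σ√T = 0.846501 − 0.258714 = 0.587787
e^{−rT} = 0.973335
N(d₁) = 0.801363,  N(d₂) = 0.721662
V = S·N(d₁) − K·e^{−rT}·N(d₂) = 74.951515 − 56.067076 = 18.884439 (matching the quote); vega is positive throughout, so no other σ reproduces this price

sigma = 0.2923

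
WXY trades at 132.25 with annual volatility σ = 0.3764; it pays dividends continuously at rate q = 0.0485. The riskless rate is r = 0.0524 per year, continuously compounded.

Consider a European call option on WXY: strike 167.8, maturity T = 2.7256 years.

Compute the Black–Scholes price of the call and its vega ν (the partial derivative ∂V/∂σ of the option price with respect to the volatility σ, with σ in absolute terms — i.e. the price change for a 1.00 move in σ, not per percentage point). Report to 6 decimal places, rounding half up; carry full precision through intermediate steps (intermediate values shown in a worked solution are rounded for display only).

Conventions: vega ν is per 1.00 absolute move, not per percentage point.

price = 19.117787
ν = 76.201301

σ√T = 0.3764·√2.7256 = 0.621413
d₁ = (ln(S/K) + (r−q+σ²/2)T) / (σ√T) = (ln(132.25/167.8) + (0.0524−0.0485+0.3764²/2)·2.7256) / 0.621413 = (-0.238079 + 0.203707) / 0.621413 = -0.055312
d₂ = d₁ − σ√T = -0.055312 − 0.621413 = -0.676725
e^{−rT} = 0.866909
e^{−qT} = 0.876173
N(d₁) = 0.477945,  N(d₂) = 0.249290
Call price V = S·e^{−qT}·N(d₁) − K·e^{−rT}·N(d₂) = 55.381350 − 36.263562 = 19.117787
φ(d₁) = (1/√(2π))·e^{−d₁²/2} = 0.398332
ν = S·e^{−qT}·φ(d₁)·√T = 76.201301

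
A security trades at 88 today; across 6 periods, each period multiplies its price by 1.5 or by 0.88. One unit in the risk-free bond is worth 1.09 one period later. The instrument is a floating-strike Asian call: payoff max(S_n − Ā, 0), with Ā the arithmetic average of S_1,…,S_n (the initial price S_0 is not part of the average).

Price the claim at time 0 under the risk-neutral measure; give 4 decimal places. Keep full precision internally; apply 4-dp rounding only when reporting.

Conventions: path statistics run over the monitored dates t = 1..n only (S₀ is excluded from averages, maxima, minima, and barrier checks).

price = 19.7906

Set p* = 0.3387 (from d < R < u); the path-dependent value is the discounted p*-expectation over all price paths.
Enumerate all 2^6 = 64 price paths (U = up ×1.5, D = down ×0.88); each path with k up-moves has probability p*^k·(1−p*)^(6−k).
DDDDDD: Ā=57.6063, payoff=0.0000, prob=0.083628
UDDDDD: Ā=98.1926, payoff=0.0000, prob=0.042834
DUDDDD: Ā=89.0993, payoff=0.0000, prob=0.042834
UUDDDD: Ā=151.8737, payoff=0.0000, prob=0.021939
DDUDDD: Ā=81.0971, payoff=0.0000, prob=0.042834
UDUDDD: Ā=138.2337, payoff=0.0000, prob=0.021939
DUUDDD: Ā=129.1404, payoff=0.0000, prob=0.021939
UUUDDD: Ā=220.1257, payoff=0.0000, prob=0.011237
DDDUDD: Ā=74.0552, payoff=0.0000, prob=0.042834
UDDUDD: Ā=126.2305, payoff=0.0000, prob=0.021939
DUDUDD: Ā=117.1372, payoff=1.6025, prob=0.021939
UUDUDD: Ā=199.6657, payoff=2.7315, prob=0.011237
DDUUDD: Ā=109.1351, payoff=9.6046, prob=0.021939
UDUUDD: Ā=186.0257, payoff=16.3715, prob=0.011237
DUUUDD: Ā=176.9323, payoff=25.4649, prob=0.011237
UUUUDD: Ā=301.5892, payoff=43.4060, prob=0.005756
DDDDUD: Ā=67.8584, payoff=1.8022, prob=0.042834
UDDDUD: Ā=115.6677, payoff=3.0720, prob=0.021939
DUDDUD: Ā=106.5744, payoff=12.1653, prob=0.021939
UUDDUD: Ā=181.6609, payoff=20.7363, prob=0.011237
DDUDUD: Ā=98.5722, payoff=20.1674, prob=0.021939
UDUDUD: Ā=168.0209, payoff=34.3763, prob=0.011237
DUUDUD: Ā=158.9275, payoff=43.4697, prob=0.011237
UUUDUD: Ā=270.8992, payoff=74.0960, prob=0.005756
DDDUUD: Ā=91.5304, payoff=27.2093, prob=0.021939
UDDUUD: Ā=156.0177, payoff=46.3795, prob=0.011237
DUDUUD: Ā=146.9243, payoff=55.4729, prob=0.011237
UUDUUD: Ā=250.4392, payoff=94.5560, prob=0.005756
DDUUUD: Ā=138.9222, payoff=63.4750, prob=0.011237
UDUUUD: Ā=236.7992, payoff=108.1960, prob=0.005756
DUUUUD: Ā=227.7059, payoff=117.2893, prob=0.005756
UUUUUD: Ā=388.1350, payoff=199.9250, prob=0.002948
DDDDDU: Ā=62.4052, payoff=7.2555, prob=0.042834
UDDDDU: Ā=106.3724, payoff=12.3673, prob=0.021939
DUDDDU: Ā=97.2791, payoff=21.4606, prob=0.021939
UUDDDU: Ā=165.8166, payoff=36.5805, prob=0.011237
DDUDDU: Ā=89.2770, payoff=29.4627, prob=0.021939
UDUDDU: Ā=152.1766, payoff=50.2205, prob=0.011237
DUUDDU: Ā=143.0833, payoff=59.3139, prob=0.011237
UUUDDU: Ā=243.8920, payoff=101.1032, prob=0.005756
DDDUDU: Ā=82.2351, payoff=36.5046, prob=0.021939
UDDUDU: Ā=140.1734, payoff=62.2237, prob=0.011237
DUDUDU: Ā=131.0801, payoff=71.3171, prob=0.011237
UUDUDU: Ā=223.4320, payoff=121.5632, prob=0.005756
DDUUDU: Ā=123.0780, payoff=79.3192, prob=0.011237
UDUUDU: Ā=209.7920, payoff=135.2032, prob=0.005756
DUUUDU: Ā=200.6987, payoff=144.2965, prob=0.005756
UUUUDU: Ā=342.1000, payoff=245.9600, prob=0.002948
DDDDUU: Ā=76.0382, payoff=42.7014, prob=0.021939
UDDDUU: Ā=129.6106, payoff=72.7866, prob=0.011237
DUDDUU: Ā=120.5173, payoff=81.8799, prob=0.011237
UUDDUU: Ā=205.4272, payoff=139.5680, prob=0.005756
DDUDUU: Ā=112.5152, payoff=89.8820, prob=0.011237
UDUDUU: Ā=191.7872, payoff=153.2080, prob=0.005756
DUUDUU: Ā=182.6939, payoff=162.3013, prob=0.005756
UUUDUU: Ā=311.4100, payoff=276.6500, prob=0.002948
DDDUUU: Ā=105.4733, payoff=96.9239, prob=0.011237
UDDUUU: Ā=179.7840, payoff=165.2112, prob=0.005756
DUDUUU: Ā=170.6907, payoff=174.3045, prob=0.005756
UUDUUU: Ā=290.9500, payoff=297.1100, prob=0.002948
DDUUUU: Ā=162.6885, payoff=182.3067, prob=0.005756
UDUUUU: Ā=277.3100, payoff=310.7500, prob=0.002948
DUUUUU: Ā=268.2167, payoff=319.8433, prob=0.002948
UUUUUU: Ā=457.1875, payoff=545.1875, prob=0.001510
Price = Σ prob·payoff / R^6 = 33.190858 / 1.677100 = 19.7906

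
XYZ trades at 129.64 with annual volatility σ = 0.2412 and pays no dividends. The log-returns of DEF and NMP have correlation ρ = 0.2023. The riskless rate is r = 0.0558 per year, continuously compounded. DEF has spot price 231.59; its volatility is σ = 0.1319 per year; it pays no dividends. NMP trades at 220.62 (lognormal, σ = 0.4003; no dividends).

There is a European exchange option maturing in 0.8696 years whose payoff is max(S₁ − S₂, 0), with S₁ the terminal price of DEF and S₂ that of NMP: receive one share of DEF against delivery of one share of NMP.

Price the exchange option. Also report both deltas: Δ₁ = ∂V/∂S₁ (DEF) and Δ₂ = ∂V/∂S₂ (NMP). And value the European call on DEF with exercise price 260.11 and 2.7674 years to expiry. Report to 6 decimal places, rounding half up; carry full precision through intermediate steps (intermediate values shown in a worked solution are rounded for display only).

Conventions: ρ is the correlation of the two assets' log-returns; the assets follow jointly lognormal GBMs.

exchange price = 38.832975
Δ1 = 0.623983
Δ2 = -0.478992
price(DEF call K=260.11) = 24.501660

σ_eff = √(σ₁² + σ₂² − 2ρσ₁σ₂) = √(0.1319² + 0.4003² − 2·0.2023·0.1319·0.4003) = 0.395316
d₁ = (ln(S₁/S₂) + (q₂ − q₁ + σ_eff²/2)T) / (σ_eff√T) = (ln(231.59/220.62) + (0.0 − 0.0 + 0.078137)·0.8696) / 0.368642 = 0.315958
d₂ = d₁ − σ_eff√T = 0.315958 − 0.368642 = -0.052684
N(d₁) = 0.623983,  N(d₂) = 0.478992
V = S₁·e^{−q₁T}·N(d₁) − S₂·e^{−q₂T}·N(d₂) = 144.508145 − 105.675170 = 38.832975
Δ₁ = e^{−q₁T}·N(d₁) = 0.623983;  Δ₂ = −e^{−q₂T}·N(d₂) = -0.478992
[vanilla: DEF call K=260.11]
σ√T = 0.1319·√2.7674 = 0.219422
d₁ = (ln(S/K) + (r+σ²/2)T) / (σ√T) = (ln(231.59/260.11) + (0.0558+0.1319²/2)·2.7674) / 0.219422 = (-0.116136 + 0.178494) / 0.219422 = 0.284191
d₂ = d₁ − σ√T = 0.284191 − 0.219422 = 0.064769
e^{−rT} = 0.856911
N(d₁) = 0.611868,  N(d₂) = 0.525821
price = S·N(d₁) − K·e^{−rT}·N(d₂) = 141.702548 − 117.200888 = 24.501660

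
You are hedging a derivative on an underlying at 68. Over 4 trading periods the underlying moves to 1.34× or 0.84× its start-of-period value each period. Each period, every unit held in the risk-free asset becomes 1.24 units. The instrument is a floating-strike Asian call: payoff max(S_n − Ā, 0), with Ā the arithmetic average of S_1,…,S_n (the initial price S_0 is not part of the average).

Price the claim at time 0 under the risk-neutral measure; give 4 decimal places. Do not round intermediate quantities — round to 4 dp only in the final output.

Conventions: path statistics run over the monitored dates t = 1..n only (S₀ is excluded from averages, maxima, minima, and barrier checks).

price = 17.5889

No-arbitrage gives p* = (R−d)/(u−d) = 0.8000: enumerate every path, weight its payoff by its p*-probability, and discount by R^4.
Enumerate all 2^4 = 16 price paths (U = up ×1.34, D = down ×0.84); each path with k up-moves has probability p*^k·(1−p*)^(4−k).
DDDD: Ā=44.8150, payoff=0.0000, prob=0.001600
UDDD: Ā=71.4906, payoff=0.0000, prob=0.006400
DUDD: Ā=62.9906, payoff=0.0000, prob=0.006400
UUDD: Ā=100.4849, payoff=0.0000, prob=0.025600
DDUD: Ā=55.8506, payoff=0.0000, prob=0.006400
UDUD: Ā=89.0949, payoff=0.0000, prob=0.025600
DUUD: Ā=80.5949, payoff=5.5594, prob=0.025600
UUUD: Ā=128.5681, payoff=8.8685, prob=0.102400
DDDU: Ā=49.8530, payoff=4.1542, prob=0.006400
UDDU: Ā=79.5273, payoff=6.6270, prob=0.025600
DUDU: Ā=71.0273, payoff=15.1270, prob=0.025600
UUDU: Ā=113.3055, payoff=24.1311, prob=0.102400
DDUU: Ā=63.8873, payoff=22.2670, prob=0.025600
UDUU: Ā=101.9155, payoff=35.5211, prob=0.102400
DUUU: Ā=93.4155, payoff=44.0211, prob=0.102400
UUUU: Ā=149.0200, payoff=70.2242, prob=0.409600
Price = Σ prob·payoff / R^4 = 41.583958 / 2.364214 = 17.5889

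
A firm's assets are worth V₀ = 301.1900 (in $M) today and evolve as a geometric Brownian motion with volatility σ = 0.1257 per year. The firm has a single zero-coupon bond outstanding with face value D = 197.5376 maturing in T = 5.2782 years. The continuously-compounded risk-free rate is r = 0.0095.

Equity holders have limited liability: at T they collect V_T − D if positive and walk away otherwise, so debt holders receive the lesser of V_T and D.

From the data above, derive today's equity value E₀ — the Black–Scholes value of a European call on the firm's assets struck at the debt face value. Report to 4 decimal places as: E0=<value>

Apply the equity-as-call identities (strike 197.5376, horizon 5.2782 years):
d₁ = [ln(V₀/D) + (r + σ²/2)T] / (σ√T)
   = [ln(301.1900/197.5376) + (0.0095 + 0.5·0.1257²)·5.2782] / (0.1257·√5.2782)
   = [0.421812 + 0.091842] / 0.288787 = 1.778659
d₂ = d₁ − σ√T = 1.778659 − 0.288787 = 1.489872
N(d₁) = 0.962352,  N(d₂) = 0.931871,  e^(−rT) = 0.951094
E₀ = V₀·N(d₁) − D·e^(−rT)·N(d₂)
   = 301.1900·0.962352 − 197.5376·0.951094·0.931871 = 114.773971

E0=114.7740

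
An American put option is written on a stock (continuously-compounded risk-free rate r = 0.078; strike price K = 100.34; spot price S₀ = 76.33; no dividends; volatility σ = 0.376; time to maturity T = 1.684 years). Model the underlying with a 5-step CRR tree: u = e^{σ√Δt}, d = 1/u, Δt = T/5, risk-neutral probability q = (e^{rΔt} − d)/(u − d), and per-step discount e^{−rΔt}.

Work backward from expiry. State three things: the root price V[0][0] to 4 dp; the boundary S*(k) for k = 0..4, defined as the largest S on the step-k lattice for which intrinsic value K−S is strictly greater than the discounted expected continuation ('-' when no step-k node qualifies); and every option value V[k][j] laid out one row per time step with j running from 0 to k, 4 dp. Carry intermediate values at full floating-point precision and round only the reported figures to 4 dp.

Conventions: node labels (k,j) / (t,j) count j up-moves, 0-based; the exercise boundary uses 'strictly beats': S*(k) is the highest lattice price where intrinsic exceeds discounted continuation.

params: Δt=0.33680 u=1.24385 d=0.80396 q=0.50617 e^(-rΔt)=0.97407
t_5 payoffs: 74.7035 60.6763 38.9740 5.3971 0.0000 0.0000
t_4: node(4,0) S=31.8879 payoff=68.4521 vs cont=65.8504 → 68.4521 [stop]  node(4,1) S=49.3356 payoff=51.0044 vs cont=48.4027 → 51.0044 [stop]  node(4,2) S=76.3300 payoff=24.0100 vs cont=21.4084 → 24.0100 [stop]  node(4,3) S=118.0945 payoff=0.0000 vs cont=2.5961 → 2.5961 [wait]  node(4,4) S=182.7108 payoff=0.0000 vs cont=0.0000 → 0.0000 [wait]  ⇒ S*(4)=76.3300
t_3: node(3,0) S=39.6637 payoff=60.6763 vs cont=58.0746 → 60.6763 [stop]  node(3,1) S=61.3660 payoff=38.9740 vs cont=36.3723 → 38.9740 [stop]  node(3,2) S=94.9429 payoff=5.3971 vs cont=12.8293 → 12.8293 [wait]  node(3,3) S=146.8916 payoff=0.0000 vs cont=1.2488 → 1.2488 [wait]  ⇒ S*(3)=61.3660
t_2: node(2,0) S=49.3356 payoff=51.0044 vs cont=48.4027 → 51.0044 [stop]  node(2,1) S=76.3300 payoff=24.0100 vs cont=25.0728 → 25.0728 [wait]  node(2,2) S=118.0945 payoff=0.0000 vs cont=6.7869 → 6.7869 [wait]  ⇒ S*(2)=49.3356
t_1: node(1,0) S=61.3660 payoff=38.9740 vs cont=36.8963 → 38.9740 [stop]  node(1,1) S=94.9429 payoff=5.3971 vs cont=15.4068 → 15.4068 [wait]  ⇒ S*(1)=61.3660
t_0: node(0,0) S=76.3300 payoff=24.0100 vs cont=26.3437 → 26.3437 [wait]  ⇒ S*(0)=-

price = 26.3437
boundary = - 61.3660 49.3356 61.3660 76.3300
tree:
26.3437
38.9740 15.4068
51.0044 25.0728 6.7869
60.6763 38.9740 12.8293 1.2488
68.4521 51.0044 24.0100 2.5961 0.0000
74.7035 60.6763 38.9740 5.3971 0.0000 0.0000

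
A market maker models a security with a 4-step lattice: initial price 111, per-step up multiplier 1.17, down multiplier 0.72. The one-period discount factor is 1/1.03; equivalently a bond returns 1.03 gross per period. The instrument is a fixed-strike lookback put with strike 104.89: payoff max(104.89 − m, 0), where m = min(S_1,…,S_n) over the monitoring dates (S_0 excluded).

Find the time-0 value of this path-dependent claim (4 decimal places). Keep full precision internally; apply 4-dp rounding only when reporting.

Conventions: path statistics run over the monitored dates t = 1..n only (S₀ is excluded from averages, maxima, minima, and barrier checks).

Risk-neutral up-probability p* = (R−d)/(u−d) = (1.03−0.72)/(1.17−0.72) = 0.6889; the claim prices as the p*-weighted sum of path payoffs discounted by R^4.
Enumerate all 2^4 = 16 price paths (U = up ×1.17, D = down ×0.72); each path with k up-moves has probability p*^k·(1−p*)^(4−k).
DDDD: m=29.8300, payoff=75.0600, prob=0.009368
UDDD: m=48.4737, payoff=56.4163, prob=0.020744
DUDD: m=48.4737, payoff=56.4163, prob=0.020744
UUDD: m=78.7698, payoff=26.1202, prob=0.045933
DDUD: m=48.4737, payoff=56.4163, prob=0.020744
UDUD: m=78.7698, payoff=26.1202, prob=0.045933
DUUD: m=78.7698, payoff=26.1202, prob=0.045933
UUUD: m=128.0009, payoff=0.0000, prob=0.101710
DDDU: m=41.4305, payoff=63.4595, prob=0.020744
UDDU: m=67.3246, payoff=37.5654, prob=0.045933
DUDU: m=67.3246, payoff=37.5654, prob=0.045933
UUDU: m=109.4025, payoff=0.0000, prob=0.101710
DDUU: m=57.5424, payoff=47.3476, prob=0.045933
UDUU: m=93.5064, payoff=11.3836, prob=0.101710
DUUU: m=79.9200, payoff=24.9700, prob=0.101710
UUUU: m=129.8700, payoff=0.0000, prob=0.225215
Price = Σ prob·payoff / R^4 = 18.453280 / 1.125509 = 16.3955

price = 16.3955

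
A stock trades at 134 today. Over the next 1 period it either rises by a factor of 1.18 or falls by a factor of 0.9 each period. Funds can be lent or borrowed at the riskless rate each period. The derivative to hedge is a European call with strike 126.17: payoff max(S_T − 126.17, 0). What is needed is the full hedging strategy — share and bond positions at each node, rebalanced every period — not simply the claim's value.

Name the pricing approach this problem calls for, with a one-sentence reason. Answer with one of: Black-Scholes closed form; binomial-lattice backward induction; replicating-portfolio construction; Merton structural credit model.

framework: replicating-portfolio construction

Key observation: a price alone would not answer the question — the per-node share/bond construction on the spot-134, 1.18/0.9 tree is required, and only the replicating-portfolio method yields it.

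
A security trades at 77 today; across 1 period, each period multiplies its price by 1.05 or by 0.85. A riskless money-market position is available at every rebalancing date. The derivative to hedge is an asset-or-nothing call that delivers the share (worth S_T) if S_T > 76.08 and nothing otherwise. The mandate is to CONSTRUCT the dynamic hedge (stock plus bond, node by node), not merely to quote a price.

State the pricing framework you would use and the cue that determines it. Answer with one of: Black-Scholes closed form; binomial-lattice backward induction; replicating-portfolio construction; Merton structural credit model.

framework: replicating-portfolio construction

Key observation: what is demanded is not a single number but the (Δ, B) position at each node of the 1.05/0.85 tree starting at 77; constructing those positions is the replicating-portfolio method.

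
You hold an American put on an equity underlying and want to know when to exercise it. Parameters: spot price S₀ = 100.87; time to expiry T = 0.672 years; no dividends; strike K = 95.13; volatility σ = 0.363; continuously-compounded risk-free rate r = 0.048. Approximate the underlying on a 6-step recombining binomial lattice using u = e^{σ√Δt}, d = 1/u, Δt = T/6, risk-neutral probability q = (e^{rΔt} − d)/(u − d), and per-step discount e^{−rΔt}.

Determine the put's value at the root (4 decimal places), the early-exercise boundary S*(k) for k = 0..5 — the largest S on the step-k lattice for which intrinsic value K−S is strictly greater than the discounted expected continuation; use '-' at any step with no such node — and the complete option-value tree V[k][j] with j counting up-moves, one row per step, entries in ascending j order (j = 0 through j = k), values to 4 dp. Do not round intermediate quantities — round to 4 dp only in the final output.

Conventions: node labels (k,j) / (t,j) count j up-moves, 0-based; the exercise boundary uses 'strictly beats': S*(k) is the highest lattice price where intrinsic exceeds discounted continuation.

params: Δt=0.11200 u=1.12917 d=0.88561 q=0.49180 e^(-rΔt)=0.99464
t_6 payoffs: 46.4663 33.0825 16.0178 0.0000 0.0000 0.0000 0.0000
t_5: node(5,0) S=54.9497 payoff=40.1803 vs cont=39.6703 → 40.1803 [stop]  node(5,1) S=70.0622 payoff=25.0678 vs cont=24.5578 → 25.0678 [stop]  node(5,2) S=89.3311 payoff=5.7989 vs cont=8.0967 → 8.0967 [wait]  node(5,3) S=113.8994 payoff=0.0000 vs cont=0.0000 → 0.0000 [wait]  node(5,4) S=145.2246 payoff=0.0000 vs cont=0.0000 → 0.0000 [wait]  node(5,5) S=185.1651 payoff=0.0000 vs cont=0.0000 → 0.0000 [wait]  ⇒ S*(5)=70.0622
t_4: node(4,0) S=62.0475 payoff=33.0825 vs cont=32.5724 → 33.0825 [stop]  node(4,1) S=79.1122 payoff=16.0178 vs cont=16.6318 → 16.6318 [wait]  node(4,2) S=100.8700 payoff=0.0000 vs cont=4.0927 → 4.0927 [wait]  node(4,3) S=128.6118 payoff=0.0000 vs cont=0.0000 → 0.0000 [wait]  node(4,4) S=163.9833 payoff=0.0000 vs cont=0.0000 → 0.0000 [wait]  ⇒ S*(4)=62.0475
t_3: node(3,0) S=70.0622 payoff=25.0678 vs cont=24.8581 → 25.0678 [stop]  node(3,1) S=89.3311 payoff=5.7989 vs cont=10.4090 → 10.4090 [wait]  node(3,2) S=113.8994 payoff=0.0000 vs cont=2.0688 → 2.0688 [wait]  node(3,3) S=145.2246 payoff=0.0000 vs cont=0.0000 → 0.0000 [wait]  ⇒ S*(3)=70.0622
t_2: node(2,0) S=79.1122 payoff=16.0178 vs cont=17.7629 → 17.7629 [wait]  node(2,1) S=100.8700 payoff=0.0000 vs cont=6.2734 → 6.2734 [wait]  node(2,2) S=128.6118 payoff=0.0000 vs cont=1.0457 → 1.0457 [wait]  ⇒ S*(2)=-
t_1: node(1,0) S=89.3311 payoff=5.7989 vs cont=12.0474 → 12.0474 [wait]  node(1,1) S=113.8994 payoff=0.0000 vs cont=3.6826 → 3.6826 [wait]  ⇒ S*(1)=-
t_0: node(0,0) S=100.8700 payoff=0.0000 vs cont=7.8911 → 7.8911 [wait]  ⇒ S*(0)=-

price = 7.8911
boundary = - - - 70.0622 62.0475 70.0622
tree:
7.8911
12.0474 3.6826
17.7629 6.2734 1.0457
25.0678 10.4090 2.0688 0.0000
33.0825 16.6318 4.0927 0.0000 0.0000
40.1803 25.0678 8.0967 0.0000 0.0000 0.0000
46.4663 33.0825 16.0178 0.0000 0.0000 0.0000 0.0000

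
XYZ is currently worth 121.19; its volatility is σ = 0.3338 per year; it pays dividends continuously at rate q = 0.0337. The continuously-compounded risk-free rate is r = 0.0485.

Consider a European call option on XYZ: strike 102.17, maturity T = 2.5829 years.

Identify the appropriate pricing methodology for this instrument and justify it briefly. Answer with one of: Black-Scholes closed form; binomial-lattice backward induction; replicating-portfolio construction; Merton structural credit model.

Key observation: the strike-102.17 call on XYZ is European-exercise on a continuously-modelled lognormal underlying, so its value is a single closed-form evaluation.

framework: Black-Scholes closed form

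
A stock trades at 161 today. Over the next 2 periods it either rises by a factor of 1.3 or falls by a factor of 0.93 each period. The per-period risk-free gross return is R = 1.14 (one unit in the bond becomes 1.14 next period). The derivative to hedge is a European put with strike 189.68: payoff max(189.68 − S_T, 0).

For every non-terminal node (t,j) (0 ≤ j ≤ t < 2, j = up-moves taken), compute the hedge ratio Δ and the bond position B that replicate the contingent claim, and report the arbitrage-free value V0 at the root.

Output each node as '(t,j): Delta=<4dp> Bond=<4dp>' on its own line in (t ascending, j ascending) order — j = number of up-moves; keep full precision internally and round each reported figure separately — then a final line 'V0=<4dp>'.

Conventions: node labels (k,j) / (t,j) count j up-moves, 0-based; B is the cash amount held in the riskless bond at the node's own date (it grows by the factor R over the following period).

(0,0): Delta=-0.3211 Bond=58.9588
(1,0): Delta=-0.9103 Bond=155.4301
(1,1): Delta=0.0000 Bond=0.0000
V0=7.2565

No-arbitrage ⇒ martingale measure with p* = (R−d)/(u−d) = 0.5676.
At maturity the claim pays: V(2,0)=50.4311, V(2,1)=0.0000, V(2,2)=0.0000
(1,0): S=149.7300. Δ = (V_up−V_dn)/(S_up−S_dn) = (0.0000−50.4311)/(194.6490−139.2489) = -0.9103. V = [p*·0.0000 + (1−p*)·50.4311]/1.14 = 19.1299. B = V − Δ·S = 155.4301.
(1,1): S=209.3000. Δ = (V_up−V_dn)/(S_up−S_dn) = (0.0000−0.0000)/(272.0900−194.6490) = 0.0000. V = [p*·0.0000 + (1−p*)·0.0000]/1.14 = 0.0000. B = V − Δ·S = 0.0000.
(0,0): S=161.0000. Δ = (V_up−V_dn)/(S_up−S_dn) = (0.0000−19.1299)/(209.3000−149.7300) = -0.3211. V = [p*·0.0000 + (1−p*)·19.1299]/1.14 = 7.2565. B = V − Δ·S = 58.9588.
As a check, the time-0 holding Δ(0,0)·S0 + B(0,0) comes to 7.2565 — exactly V0.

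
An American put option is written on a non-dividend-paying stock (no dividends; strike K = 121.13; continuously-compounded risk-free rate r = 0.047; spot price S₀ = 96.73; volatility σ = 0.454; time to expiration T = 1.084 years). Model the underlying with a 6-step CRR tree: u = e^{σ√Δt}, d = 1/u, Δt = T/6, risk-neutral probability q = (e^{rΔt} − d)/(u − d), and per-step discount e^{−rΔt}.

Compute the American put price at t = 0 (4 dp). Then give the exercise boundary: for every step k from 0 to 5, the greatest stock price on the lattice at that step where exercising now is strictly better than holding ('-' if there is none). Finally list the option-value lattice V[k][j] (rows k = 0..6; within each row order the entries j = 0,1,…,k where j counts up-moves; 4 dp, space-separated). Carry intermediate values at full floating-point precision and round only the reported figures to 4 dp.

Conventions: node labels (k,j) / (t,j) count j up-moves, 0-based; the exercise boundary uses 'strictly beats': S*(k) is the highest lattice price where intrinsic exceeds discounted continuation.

price = 32.1764
boundary = - - 65.7579 54.2177 65.7579 79.7544
tree:
32.1764
43.0061 20.7312
55.3721 30.0498 10.7578
66.9123 41.8390 17.5010 3.4643
76.4273 55.3721 27.5660 6.6406 0.0000
84.2724 66.9123 41.3756 12.7292 0.0000 0.0000
90.7407 76.4273 55.3721 24.4000 0.0000 0.0000 0.0000

Δt=0.18067, u=1.21285, d=0.82450, q=0.47386, disc=e^(-rΔt)=0.99154
k=6 terminal: V=max(K-S,0) → 90.7407 76.4273 55.3721 24.4000 0.0000 0.0000 0.0000
k=5: j=0 S=36.8576 intr=84.2724 cont=83.2482 V=84.2724[EX]; j=1 S=54.2177 intr=66.9123 cont=65.8881 V=66.9123[EX]; j=2 S=79.7544 intr=41.3756 cont=40.3514 V=41.3756[EX]; j=3 S=117.3189 intr=3.8111 cont=12.7292 V=12.7292[hold]; j=4 S=172.5765 intr=0.0000 cont=0.0000 V=0.0000[hold]; j=5 S=253.8605 intr=0.0000 cont=0.0000 V=0.0000[hold]  S*(5)=79.7544
k=4: j=0 S=44.7027 intr=76.4273 cont=75.4031 V=76.4273[EX]; j=1 S=65.7579 intr=55.3721 cont=54.3479 V=55.3721[EX]; j=2 S=96.7300 intr=24.4000 cont=27.5660 V=27.5660[hold]; j=3 S=142.2901 intr=0.0000 cont=6.6406 V=6.6406[hold]; j=4 S=209.3092 intr=0.0000 cont=0.0000 V=0.0000[hold]  S*(4)=65.7579
k=3: j=0 S=54.2177 intr=66.9123 cont=65.8881 V=66.9123[EX]; j=1 S=79.7544 intr=41.3756 cont=41.8390 V=41.8390[hold]; j=2 S=117.3189 intr=3.8111 cont=17.5010 V=17.5010[hold]; j=3 S=172.5765 intr=0.0000 cont=3.4643 V=3.4643[hold]  S*(3)=54.2177
k=2: j=0 S=65.7579 intr=55.3721 cont=54.5657 V=55.3721[EX]; j=1 S=96.7300 intr=24.4000 cont=30.0498 V=30.0498[hold]; j=2 S=142.2901 intr=0.0000 cont=10.7578 V=10.7578[hold]  S*(2)=65.7579
k=1: j=0 S=79.7544 intr=41.3756 cont=43.0061 V=43.0061[hold]; j=1 S=117.3189 intr=3.8111 cont=20.7312 V=20.7312[hold]  S*(1)=-
k=0: j=0 S=96.7300 intr=24.4000 cont=32.1764 V=32.1764[hold]  S*(0)=-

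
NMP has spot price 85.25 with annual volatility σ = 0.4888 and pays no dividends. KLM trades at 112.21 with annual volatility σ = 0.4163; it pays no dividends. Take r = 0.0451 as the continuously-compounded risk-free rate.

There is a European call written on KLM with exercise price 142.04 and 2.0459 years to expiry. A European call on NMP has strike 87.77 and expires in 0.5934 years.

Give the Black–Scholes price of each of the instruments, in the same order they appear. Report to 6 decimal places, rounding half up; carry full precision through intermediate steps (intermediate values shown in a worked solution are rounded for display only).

price(KLM call K=142.04) = 20.429666
price(NMP call K=87.77) = 12.644868

[KLM call K=142.04]
σ√T = 0.4163·√2.0459 = 0.595455
d₁ = (ln(S/K) + (r+σ²/2)T) / (σ√T) = (ln(112.21/142.04) + (0.0451+0.4163²/2)·2.0459) / 0.595455 = (-0.235737 + 0.269553) / 0.595455 = 0.056791
d₂ = d₁ − σ√T = 0.056791 − 0.595455 = -0.538663
e^{−rT} = 0.911859
N(d₁) = 0.522644,  N(d₂) = 0.295060
price = S·N(d₁) − K·e^{−rT}·N(d₂) = 58.645908 − 38.216242 = 20.429666
[NMP call K=87.77]
σ√T = 0.4888·√0.5934 = 0.376535
d₁ = (ln(S/K) + (r+σ²/2)T) / (σ√T) = (ln(85.25/87.77) + (0.0451+0.4888²/2)·0.5934) / 0.376535 = (-0.029132 + 0.097652) / 0.376535 = 0.181975
d₂ = d₁ − σ√T = 0.181975 − 0.376535 = -0.194560
e^{−rT} = 0.973593
N(d₁) = 0.572199,  N(d₂) = 0.422869
price = S·N(d₁) − K·e^{−rT}·N(d₂) = 48.779948 − 36.135080 = 12.644868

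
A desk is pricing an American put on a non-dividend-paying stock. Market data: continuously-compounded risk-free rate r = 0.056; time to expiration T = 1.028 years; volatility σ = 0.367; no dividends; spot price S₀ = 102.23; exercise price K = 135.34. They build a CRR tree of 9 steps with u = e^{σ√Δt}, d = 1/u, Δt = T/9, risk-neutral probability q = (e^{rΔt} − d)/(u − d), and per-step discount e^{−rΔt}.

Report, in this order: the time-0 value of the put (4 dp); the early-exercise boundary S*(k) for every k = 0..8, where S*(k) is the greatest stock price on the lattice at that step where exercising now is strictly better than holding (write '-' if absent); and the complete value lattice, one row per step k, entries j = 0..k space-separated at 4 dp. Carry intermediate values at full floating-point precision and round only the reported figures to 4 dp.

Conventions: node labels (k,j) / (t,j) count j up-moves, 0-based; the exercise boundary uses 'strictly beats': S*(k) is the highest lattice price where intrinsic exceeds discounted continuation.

params: Δt=0.11422 u=1.13205 d=0.88335 q=0.49483 e^(-rΔt)=0.99362
t_9 payoffs: 101.8610 92.4351 80.3553 64.8745 45.0352 19.6101 0.0000 0.0000 0.0000 0.0000
t_8: node(8,0) S=37.9000 payoff=97.4400 vs cont=96.5770 → 97.4400 [stop]  node(8,1) S=48.5707 payoff=86.7693 vs cont=85.9064 → 86.7693 [stop]  node(8,2) S=62.2456 payoff=73.0944 vs cont=72.2314 → 73.0944 [stop]  node(8,3) S=79.7707 payoff=55.5693 vs cont=54.7063 → 55.5693 [stop]  node(8,4) S=102.2300 payoff=33.1100 vs cont=32.2471 → 33.1100 [stop]  node(8,5) S=131.0126 payoff=4.3274 vs cont=9.8432 → 9.8432 [wait]  node(8,6) S=167.8989 payoff=0.0000 vs cont=0.0000 → 0.0000 [wait]  node(8,7) S=215.1704 payoff=0.0000 vs cont=0.0000 → 0.0000 [wait]  node(8,8) S=275.7511 payoff=0.0000 vs cont=0.0000 → 0.0000 [wait]  ⇒ S*(8)=102.2300
t_7: node(7,0) S=42.9049 payoff=92.4351 vs cont=91.5722 → 92.4351 [stop]  node(7,1) S=54.9847 payoff=80.3553 vs cont=79.4924 → 80.3553 [stop]  node(7,2) S=70.4655 payoff=64.8745 vs cont=64.0116 → 64.8745 [stop]  node(7,3) S=90.3048 payoff=45.0352 vs cont=44.1722 → 45.0352 [stop]  node(7,4) S=115.7299 payoff=19.6101 vs cont=21.4591 → 21.4591 [wait]  node(7,5) S=148.3134 payoff=0.0000 vs cont=4.9408 → 4.9408 [wait]  node(7,6) S=190.0707 payoff=0.0000 vs cont=0.0000 → 0.0000 [wait]  node(7,7) S=243.5846 payoff=0.0000 vs cont=0.0000 → 0.0000 [wait]  ⇒ S*(7)=90.3048
t_6: node(6,0) S=48.5707 payoff=86.7693 vs cont=85.9064 → 86.7693 [stop]  node(6,1) S=62.2456 payoff=73.0944 vs cont=72.2314 → 73.0944 [stop]  node(6,2) S=79.7707 payoff=55.5693 vs cont=54.7063 → 55.5693 [stop]  node(6,3) S=102.2300 payoff=33.1100 vs cont=33.1562 → 33.1562 [wait]  node(6,4) S=131.0126 payoff=4.3274 vs cont=13.2006 → 13.2006 [wait]  node(6,5) S=167.8989 payoff=0.0000 vs cont=2.4800 → 2.4800 [wait]  node(6,6) S=215.1704 payoff=0.0000 vs cont=0.0000 → 0.0000 [wait]  ⇒ S*(6)=79.7707
t_5: node(5,0) S=54.9847 payoff=80.3553 vs cont=79.4924 → 80.3553 [stop]  node(5,1) S=70.4655 payoff=64.8745 vs cont=64.0116 → 64.8745 [stop]  node(5,2) S=90.3048 payoff=45.0352 vs cont=44.1950 → 45.0352 [stop]  node(5,3) S=115.7299 payoff=19.6101 vs cont=23.1331 → 23.1331 [wait]  node(5,4) S=148.3134 payoff=0.0000 vs cont=7.8453 → 7.8453 [wait]  node(5,5) S=190.0707 payoff=0.0000 vs cont=1.2448 → 1.2448 [wait]  ⇒ S*(5)=90.3048
t_4: node(4,0) S=62.2456 payoff=73.0944 vs cont=72.2314 → 73.0944 [stop]  node(4,1) S=79.7707 payoff=55.5693 vs cont=54.7063 → 55.5693 [stop]  node(4,2) S=102.2300 payoff=33.1100 vs cont=33.9793 → 33.9793 [wait]  node(4,3) S=131.0126 payoff=4.3274 vs cont=15.4689 → 15.4689 [wait]  node(4,4) S=167.8989 payoff=0.0000 vs cont=4.5500 → 4.5500 [wait]  ⇒ S*(4)=79.7707
t_3: node(3,0) S=70.4655 payoff=64.8745 vs cont=64.0116 → 64.8745 [stop]  node(3,1) S=90.3048 payoff=45.0352 vs cont=44.5996 → 45.0352 [stop]  node(3,2) S=115.7299 payoff=19.6101 vs cont=24.6615 → 24.6615 [wait]  node(3,3) S=148.3134 payoff=0.0000 vs cont=10.0017 → 10.0017 [wait]  ⇒ S*(3)=90.3048
t_2: node(2,0) S=79.7707 payoff=55.5693 vs cont=54.7063 → 55.5693 [stop]  node(2,1) S=102.2300 payoff=33.1100 vs cont=34.7307 → 34.7307 [wait]  node(2,2) S=131.0126 payoff=4.3274 vs cont=17.2964 → 17.2964 [wait]  ⇒ S*(2)=79.7707
t_1: node(1,0) S=90.3048 payoff=45.0352 vs cont=44.9691 → 45.0352 [stop]  node(1,1) S=115.7299 payoff=19.6101 vs cont=25.9372 → 25.9372 [wait]  ⇒ S*(1)=90.3048
t_0: node(0,0) S=102.2300 payoff=33.1100 vs cont=35.3580 → 35.3580 [wait]  ⇒ S*(0)=-

price = 35.3580
boundary = - 90.3048 79.7707 90.3048 79.7707 90.3048 79.7707 90.3048 102.2300
tree:
35.3580
45.0352 25.9372
55.5693 34.7307 17.2964
64.8745 45.0352 24.6615 10.0017
73.0944 55.5693 33.9793 15.4689 4.5500
80.3553 64.8745 45.0352 23.1331 7.8453 1.2448
86.7693 73.0944 55.5693 33.1562 13.2006 2.4800 0.0000
92.4351 80.3553 64.8745 45.0352 21.4591 4.9408 0.0000 0.0000
97.4400 86.7693 73.0944 55.5693 33.1100 9.8432 0.0000 0.0000 0.0000
101.8610 92.4351 80.3553 64.8745 45.0352 19.6101 0.0000 0.0000 0.0000 0.0000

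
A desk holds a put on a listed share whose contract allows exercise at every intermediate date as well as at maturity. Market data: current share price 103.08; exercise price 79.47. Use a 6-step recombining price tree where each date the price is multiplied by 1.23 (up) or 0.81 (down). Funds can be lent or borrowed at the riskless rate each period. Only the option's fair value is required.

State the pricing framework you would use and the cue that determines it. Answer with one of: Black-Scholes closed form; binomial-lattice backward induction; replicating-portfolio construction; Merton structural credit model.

Key observation: the defining feature is the embedded early-exercise option across 6 discrete dates on the spot-103.08 tree; pricing the strike-79.47 put means working backward with an exercise test at every node.

framework: binomial-lattice backward induction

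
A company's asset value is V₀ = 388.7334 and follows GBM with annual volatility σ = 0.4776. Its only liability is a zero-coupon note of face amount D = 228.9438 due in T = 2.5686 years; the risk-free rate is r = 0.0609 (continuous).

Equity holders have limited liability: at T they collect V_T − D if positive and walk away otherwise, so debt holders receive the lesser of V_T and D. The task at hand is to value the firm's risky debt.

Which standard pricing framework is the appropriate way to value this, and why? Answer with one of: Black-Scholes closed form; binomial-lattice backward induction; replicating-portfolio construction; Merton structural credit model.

framework: Merton structural credit model

Key observation: the data describe a firm's assets (V₀ = 388.7334, GBM) and a single zero-coupon debt of face 228.9438, so credit quantities follow from equity-as-call in the structural model.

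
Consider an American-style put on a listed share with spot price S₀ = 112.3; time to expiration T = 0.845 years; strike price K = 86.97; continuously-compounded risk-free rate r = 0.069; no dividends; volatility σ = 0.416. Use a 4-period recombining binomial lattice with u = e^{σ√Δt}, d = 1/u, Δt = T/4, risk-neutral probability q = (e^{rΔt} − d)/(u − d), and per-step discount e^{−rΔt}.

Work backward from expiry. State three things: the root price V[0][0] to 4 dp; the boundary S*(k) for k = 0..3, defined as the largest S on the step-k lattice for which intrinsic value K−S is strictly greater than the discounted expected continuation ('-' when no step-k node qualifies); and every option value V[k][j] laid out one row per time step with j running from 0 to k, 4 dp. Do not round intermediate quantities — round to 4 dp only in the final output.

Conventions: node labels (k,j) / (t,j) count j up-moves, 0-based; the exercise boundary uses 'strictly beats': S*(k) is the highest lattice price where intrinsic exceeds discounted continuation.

price = 4.9005
boundary = - - - 63.2800
tree:
4.9005
8.4973 1.3111
14.4091 2.6112 0.0000
23.6900 5.2003 0.0000 0.0000
34.7029 10.3567 0.0000 0.0000 0.0000

Δt=0.21125, u=1.21070, d=0.82597, q=0.49051, disc=e^(-rΔt)=0.98553
k=4 terminal: V=max(K-S,0) → 34.7029 10.3567 0.0000 0.0000 0.0000
k=3: j=0 S=63.2800 intr=23.6900 cont=22.4315 V=23.6900[EX]; j=1 S=92.7560 intr=0.0000 cont=5.2003 V=5.2003[hold]; j=2 S=135.9620 intr=0.0000 cont=0.0000 V=0.0000[hold]; j=3 S=199.2936 intr=0.0000 cont=0.0000 V=0.0000[hold]  S*(3)=63.2800
k=2: j=0 S=76.6133 intr=10.3567 cont=14.4091 V=14.4091[hold]; j=1 S=112.3000 intr=0.0000 cont=2.6112 V=2.6112[hold]; j=2 S=164.6097 intr=0.0000 cont=0.0000 V=0.0000[hold]  S*(2)=-
k=1: j=0 S=92.7560 intr=0.0000 cont=8.4973 V=8.4973[hold]; j=1 S=135.9620 intr=0.0000 cont=1.3111 V=1.3111[hold]  S*(1)=-
k=0: j=0 S=112.3000 intr=0.0000 cont=4.9005 V=4.9005[hold]  S*(0)=-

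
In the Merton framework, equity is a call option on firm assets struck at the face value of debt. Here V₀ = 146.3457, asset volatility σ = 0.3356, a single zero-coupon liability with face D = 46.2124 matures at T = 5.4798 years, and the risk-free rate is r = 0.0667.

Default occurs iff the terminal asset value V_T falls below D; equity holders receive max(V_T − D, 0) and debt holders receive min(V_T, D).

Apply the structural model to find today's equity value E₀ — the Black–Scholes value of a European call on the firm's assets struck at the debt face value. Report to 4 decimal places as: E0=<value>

E0=114.7959

Equity is a call on the firm's assets struck at D = 46.2124:
d₁ = [ln(V₀/D) + (r + σ²/2)T] / (σ√T)
   = [ln(146.3457/46.2124) + (0.0667 + 0.5·0.3356²)·5.4798] / (0.3356·√5.4798)
   = [1.152723 + 0.674090] / 0.785605 = 2.325359
d₂ = d₁ − σ√T = 2.325359 − 0.785605 = 1.539754
N(d₁) = 0.989974,  N(d₂) = 0.938190,  e^(−rT) = 0.693848
E₀ = V₀·N(d₁) − D·e^(−rT)·N(d₂)
   = 146.3457·0.989974 − 46.2124·0.693848·0.938190 = 114.795914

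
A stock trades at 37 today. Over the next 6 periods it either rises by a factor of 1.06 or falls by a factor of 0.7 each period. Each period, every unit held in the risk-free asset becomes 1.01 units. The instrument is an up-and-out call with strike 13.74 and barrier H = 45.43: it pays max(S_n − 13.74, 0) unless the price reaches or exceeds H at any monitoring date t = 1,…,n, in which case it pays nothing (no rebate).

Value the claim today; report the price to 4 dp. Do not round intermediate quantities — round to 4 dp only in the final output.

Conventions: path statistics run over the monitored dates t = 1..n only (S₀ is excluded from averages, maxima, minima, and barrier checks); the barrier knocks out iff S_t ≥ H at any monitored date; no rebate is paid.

Risk-neutral up-probability p* = (R−d)/(u−d) = (1.01−0.7)/(1.06−0.7) = 0.8611; the claim prices as the p*-weighted sum of path payoffs discounted by R^6.
Enumerate all 2^6 = 64 price paths (U = up ×1.06, D = down ×0.7); each path with k up-moves has probability p*^k·(1−p*)^(6−k).
DDDDDD: M=25.9000, payoff=0.0000, prob=0.000007
UDDDDD: M=39.2200, payoff=0.0000, prob=0.000045
DUDDDD: M=27.4540, payoff=0.0000, prob=0.000045
UUDDDD: M=41.5732, payoff=0.0000, prob=0.000276
DDUDDD: M=25.9000, payoff=0.0000, prob=0.000045
UDUDDD: M=39.2200, payoff=0.0000, prob=0.000276
DUUDDD: M=29.1012, payoff=0.0000, prob=0.000276
UUUDDD: M=44.0676, payoff=1.3752, prob=0.001711
DDDUDD: M=25.9000, payoff=0.0000, prob=0.000045
UDDUDD: M=39.2200, payoff=0.0000, prob=0.000276
DUDUDD: M=27.4540, payoff=0.0000, prob=0.000276
UUDUDD: M=41.5732, payoff=1.3752, prob=0.001711
DDUUDD: M=25.9000, payoff=0.0000, prob=0.000276
UDUUDD: M=39.2200, payoff=1.3752, prob=0.001711
DUUUDD: M=30.8473, payoff=1.3752, prob=0.001711
UUUUDD: M=46.7116, payoff=0.0000, prob=0.010606
DDDDUD: M=25.9000, payoff=0.0000, prob=0.000045
UDDDUD: M=39.2200, payoff=0.0000, prob=0.000276
DUDDUD: M=27.4540, payoff=0.0000, prob=0.000276
UUDDUD: M=41.5732, payoff=1.3752, prob=0.001711
DDUDUD: M=25.9000, payoff=0.0000, prob=0.000276
UDUDUD: M=39.2200, payoff=1.3752, prob=0.001711
DUUDUD: M=29.1012, payoff=1.3752, prob=0.001711
UUUDUD: M=44.0676, payoff=9.1487, prob=0.010606
DDDUUD: M=25.9000, payoff=0.0000, prob=0.000276
UDDUUD: M=39.2200, payoff=1.3752, prob=0.001711
DUDUUD: M=27.4540, payoff=1.3752, prob=0.001711
UUDUUD: M=41.5732, payoff=9.1487, prob=0.010606
DDUUUD: M=25.9000, payoff=1.3752, prob=0.001711
UDUUUD: M=39.2200, payoff=9.1487, prob=0.010606
DUUUUD: M=32.6982, payoff=9.1487, prob=0.010606
UUUUUD: M=49.5143, payoff=0.0000, prob=0.065760
DDDDDU: M=25.9000, payoff=0.0000, prob=0.000045
UDDDDU: M=39.2200, payoff=0.0000, prob=0.000276
DUDDDU: M=27.4540, payoff=0.0000, prob=0.000276
UUDDDU: M=41.5732, payoff=1.3752, prob=0.001711
DDUDDU: M=25.9000, payoff=0.0000, prob=0.000276
UDUDDU: M=39.2200, payoff=1.3752, prob=0.001711
DUUDDU: M=29.1012, payoff=1.3752, prob=0.001711
UUUDDU: M=44.0676, payoff=9.1487, prob=0.010606
DDDUDU: M=25.9000, payoff=0.0000, prob=0.000276
UDDUDU: M=39.2200, payoff=1.3752, prob=0.001711
DUDUDU: M=27.4540, payoff=1.3752, prob=0.001711
UUDUDU: M=41.5732, payoff=9.1487, prob=0.010606
DDUUDU: M=25.9000, payoff=1.3752, prob=0.001711
UDUUDU: M=39.2200, payoff=9.1487, prob=0.010606
DUUUDU: M=30.8473, payoff=9.1487, prob=0.010606
UUUUDU: M=46.7116, payoff=0.0000, prob=0.065760
DDDDUU: M=25.9000, payoff=0.0000, prob=0.000276
UDDDUU: M=39.2200, payoff=1.3752, prob=0.001711
DUDDUU: M=27.4540, payoff=1.3752, prob=0.001711
UUDDUU: M=41.5732, payoff=9.1487, prob=0.010606
DDUDUU: M=25.9000, payoff=1.3752, prob=0.001711
UDUDUU: M=39.2200, payoff=9.1487, prob=0.010606
DUUDUU: M=29.1012, payoff=9.1487, prob=0.010606
UUUDUU: M=44.0676, payoff=20.9200, prob=0.065760
DDDUUU: M=25.9000, payoff=1.3752, prob=0.001711
UDDUUU: M=39.2200, payoff=9.1487, prob=0.010606
DUDUUU: M=27.4540, payoff=9.1487, prob=0.010606
UUDUUU: M=41.5732, payoff=20.9200, prob=0.065760
DDUUUU: M=25.9000, payoff=9.1487, prob=0.010606
UDUUUU: M=39.2200, payoff=20.9200, prob=0.065760
DUUUUU: M=34.6600, payoff=20.9200, prob=0.065760
UUUUUU: M=52.4852, payoff=0.0000, prob=0.407714
Price = Σ prob·payoff / R^6 = 6.908380 / 1.061520 = 6.5080

price = 6.5080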